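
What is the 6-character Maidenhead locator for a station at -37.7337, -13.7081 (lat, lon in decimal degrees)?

IF32dg

Add 180° to longitude and 90° to latitude: 166.2919, 52.2663.
Field: lon ⌊166.2919/20⌋ = 8 → I; lat ⌊52.2663/10⌋ = 5 → F.
Square: lon ⌊6.2919/2⌋ = 3; lat ⌊2.2663/1⌋ = 2.
Subsquare: lon ⌊0.2919/0.0833333⌋ = 3 → d; lat ⌊0.2663/0.0416667⌋ = 6 → g.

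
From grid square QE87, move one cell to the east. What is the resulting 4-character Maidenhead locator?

QE97

Longitude square 8; +1 → 9.
The latitude characters are unchanged.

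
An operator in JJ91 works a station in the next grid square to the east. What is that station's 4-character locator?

KJ01

Longitude square 9; +1 → 10, wraps to 0, carry into field.
Longitude field J = 9; +1 → 10 = K.
The latitude characters are unchanged.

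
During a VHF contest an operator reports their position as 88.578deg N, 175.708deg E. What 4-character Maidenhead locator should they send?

RR78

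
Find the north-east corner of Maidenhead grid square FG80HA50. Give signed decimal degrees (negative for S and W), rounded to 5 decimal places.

Field F=5, G=6: +5·20° lon, +6·10° lat → SW at lon -80°, lat -30°.
Square 8, 0: +8·2° lon, +0·1° lat → SW at lon -64°, lat -30°.
Subsquare h=7, a=0: +7·0.0833333° lon, +0·0.0416667° lat → SW at lon -63.4167°, lat -30°.
Extended square 5, 0: +5·0.00833333° lon, +0·0.00416667° lat → SW at lon -63.375°, lat -30°.
Cell spans 0.00833333° lon × 0.00416667° lat. NE corner is SW corner plus one full cell.
latitude -29.99583, longitude -63.36667.

-29.99583, -63.36667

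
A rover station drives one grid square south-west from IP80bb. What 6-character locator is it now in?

Longitude subsquare b = 1; −1 → 0 = a.
Latitude subsquare b = 1; −1 → 0 = a.

IP80aa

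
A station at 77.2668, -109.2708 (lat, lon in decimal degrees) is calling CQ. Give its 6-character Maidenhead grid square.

DQ57ig

Add 180° to longitude and 90° to latitude: 70.7292, 167.2668.
Field: lon ⌊70.7292/20⌋ = 3 → D; lat ⌊167.2668/10⌋ = 16 → Q.
Square: lon ⌊10.7292/2⌋ = 5; lat ⌊7.2668/1⌋ = 7.
Subsquare: lon ⌊0.7292/0.0833333⌋ = 8 → i; lat ⌊0.2668/0.0416667⌋ = 6 → g.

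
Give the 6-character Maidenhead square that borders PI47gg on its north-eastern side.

PI47hh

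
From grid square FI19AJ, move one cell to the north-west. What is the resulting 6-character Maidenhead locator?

FI09xk

Longitude subsquare a = 0; −1 → -1, wraps to 23 = x, carry into square.
Longitude square 1; −1 → 0.
Latitude subsquare j = 9; +1 → 10 = k.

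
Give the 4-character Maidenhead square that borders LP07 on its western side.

Longitude square 0; −1 → -1, wraps to 9, carry into field.
Longitude field L = 11; −1 → 10 = K.
The latitude characters are unchanged.

KP97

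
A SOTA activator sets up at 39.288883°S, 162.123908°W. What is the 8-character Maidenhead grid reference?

AF80wr50

Shift to the Maidenhead origin (180°W, 90°S): lon 17.87609, lat 50.71112.
Field (20°×10°, letters A–R): 17.87609/20 → 0 → A, 50.71112/10 → 5 → F; chars AF.
Square (2°×1°, digits 0–9): 17.87609/2 → 8, 0.71112/1 → 0; chars 80.
Subsquare (5′×2.5′, letters a–x): 1.87609/0.0833333 → 22 → w, 0.71112/0.0416667 → 17 → r; chars wr.
Extended square (30″×15″, digits 0–9): 0.04276/0.00833333 → 5, 0.00278/0.00416667 → 0; chars 50.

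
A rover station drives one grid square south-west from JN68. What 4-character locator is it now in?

Longitude square 6; −1 → 5.
Latitude square 8; −1 → 7.

JN57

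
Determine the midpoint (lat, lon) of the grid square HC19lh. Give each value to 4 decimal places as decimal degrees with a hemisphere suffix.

60.6875° S, 37.0417° W

Field H=7, C=2: +7·20° lon, +2·10° lat → SW at lon -40°, lat -70°.
Square 1, 9: +1·2° lon, +9·1° lat → SW at lon -38°, lat -61°.
Subsquare l=11, h=7: +11·0.0833333° lon, +7·0.0416667° lat → SW at lon -37.0833°, lat -60.7083°.
Cell spans 0.0833333° lon × 0.0416667° lat. Centre is SW corner plus half of each.
latitude 60.6875° S, longitude 37.0417° W.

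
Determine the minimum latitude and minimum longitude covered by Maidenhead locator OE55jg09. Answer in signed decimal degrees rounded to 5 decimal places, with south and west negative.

Field O=14, E=4: +14·20° lon, +4·10° lat → SW at lon 100°, lat -50°.
Square 5, 5: +5·2° lon, +5·1° lat → SW at lon 110°, lat -45°.
Subsquare j=9, g=6: +9·0.0833333° lon, +6·0.0416667° lat → SW at lon 110.75°, lat -44.75°.
Extended square 0, 9: +0·0.00833333° lon, +9·0.00416667° lat → SW at lon 110.75°, lat -44.7125°.
latitude -44.71250, longitude 110.75000.

-44.71250, 110.75000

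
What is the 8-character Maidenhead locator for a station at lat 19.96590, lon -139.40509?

CK09hx11

Offset from 180°W / 90°S: lon 40.59491°, lat 109.96590°.
Field (20°×10°, letters A–R): lon ⌊40.59491/20⌋ = 2 → C; lat ⌊109.96590/10⌋ = 10 → K.
Square (2°×1°, digits 0–9): lon ⌊0.59491/2⌋ = 0; lat ⌊9.96590/1⌋ = 9.
Subsquare (5′×2.5′, letters a–x): lon ⌊0.59491/0.0833333⌋ = 7 → h; lat ⌊0.96590/0.0416667⌋ = 23 → x.
Extended square (30″×15″, digits 0–9): lon ⌊0.01158/0.00833333⌋ = 1; lat ⌊0.00757/0.00416667⌋ = 1.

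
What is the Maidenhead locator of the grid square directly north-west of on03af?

NN93xg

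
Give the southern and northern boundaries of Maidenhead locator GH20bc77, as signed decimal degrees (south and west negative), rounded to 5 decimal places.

Field G=6, H=7: +6·20° lon, +7·10° lat → SW at lon -60°, lat -20°.
Square 2, 0: +2·2° lon, +0·1° lat → SW at lon -56°, lat -20°.
Subsquare b=1, c=2: +1·0.0833333° lon, +2·0.0416667° lat → SW at lon -55.9167°, lat -19.9167°.
Extended square 7, 7: +7·0.00833333° lon, +7·0.00416667° lat → SW at lon -55.8583°, lat -19.8875°.
Cell spans 0.00833333° lon × 0.00416667° lat.
south -19.88750, north -19.88333.

-19.88750, -19.88333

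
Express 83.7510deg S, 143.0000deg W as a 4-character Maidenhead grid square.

BA86

Offset from 180°W / 90°S: lon 37.00°, lat 6.25°.
Field (20°×10°, letters A–R): 37.00/20 → 1 → B, 6.25/10 → 0 → A; chars BA.
Square (2°×1°, digits 0–9): 17.00/2 → 8, 6.25/1 → 6; chars 86.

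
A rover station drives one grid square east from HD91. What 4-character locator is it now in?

Longitude square 9; +1 → 10, wraps to 0, carry into field.
Longitude field H = 7; +1 → 8 = I.
The latitude characters are unchanged.

ID01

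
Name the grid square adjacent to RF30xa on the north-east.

RF40ab

Longitude subsquare x = 23; +1 → 24, wraps to 0 = a, carry into square.
Longitude square 3; +1 → 4.
Latitude subsquare a = 0; +1 → 1 = b.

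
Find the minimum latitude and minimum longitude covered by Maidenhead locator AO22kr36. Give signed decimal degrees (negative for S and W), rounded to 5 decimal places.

52.73333, -175.14167

Field A=0, O=14: +0·20° lon, +14·10° lat → SW at lon -180°, lat 50°.
Square 2, 2: +2·2° lon, +2·1° lat → SW at lon -176°, lat 52°.
Subsquare k=10, r=17: +10·0.0833333° lon, +17·0.0416667° lat → SW at lon -175.167°, lat 52.7083°.
Extended square 3, 6: +3·0.00833333° lon, +6·0.00416667° lat → SW at lon -175.142°, lat 52.7333°.
latitude 52.73333, longitude -175.14167.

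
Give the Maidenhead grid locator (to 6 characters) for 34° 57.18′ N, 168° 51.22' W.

Shift to the Maidenhead origin (180°W, 90°S): lon 11.1463, lat 124.9530.
Field: 11.1463/20 → 0 → A, 124.9530/10 → 12 → M; chars AM.
Square: 11.1463/2 → 5, 4.9530/1 → 4; chars 54.
Subsquare: 1.1463/0.0833333 → 13 → n, 0.9530/0.0416667 → 22 → w; chars nw.

AM54nw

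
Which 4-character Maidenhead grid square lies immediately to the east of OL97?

Longitude square 9; +1 → 10, wraps to 0, carry into field.
Longitude field O = 14; +1 → 15 = P.
The latitude characters are unchanged.

PL07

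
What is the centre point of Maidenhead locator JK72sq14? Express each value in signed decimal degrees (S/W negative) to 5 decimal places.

12.68542, 15.51250

Field J=9, K=10: +9·20° lon, +10·10° lat → SW at lon 0°, lat 10°.
Square 7, 2: +7·2° lon, +2·1° lat → SW at lon 14°, lat 12°.
Subsquare s=18, q=16: +18·0.0833333° lon, +16·0.0416667° lat → SW at lon 15.5°, lat 12.6667°.
Extended square 1, 4: +1·0.00833333° lon, +4·0.00416667° lat → SW at lon 15.5083°, lat 12.6833°.
Cell spans 0.00833333° lon × 0.00416667° lat. Centre is SW corner plus half of each.
latitude 12.68542, longitude 15.51250.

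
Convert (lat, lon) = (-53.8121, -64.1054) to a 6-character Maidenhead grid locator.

FD76we

Offset from 180°W / 90°S: lon 115.8946°, lat 36.1879°.
Field: lon ⌊115.8946/20⌋ = 5 → F; lat ⌊36.1879/10⌋ = 3 → D.
Square: lon ⌊15.8946/2⌋ = 7; lat ⌊6.1879/1⌋ = 6.
Subsquare: lon ⌊1.8946/0.0833333⌋ = 22 → w; lat ⌊0.1879/0.0416667⌋ = 4 → e.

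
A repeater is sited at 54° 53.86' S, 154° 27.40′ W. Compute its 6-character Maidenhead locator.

BD25sc

Shift to the Maidenhead origin (180°W, 90°S): lon 25.5433, lat 35.1023.
Field: 25.5433/20 → 1 → B, 35.1023/10 → 3 → D; chars BD.
Square: 5.5433/2 → 2, 5.1023/1 → 5; chars 25.
Subsquare: 1.5433/0.0833333 → 18 → s, 0.1023/0.0416667 → 2 → c; chars sc.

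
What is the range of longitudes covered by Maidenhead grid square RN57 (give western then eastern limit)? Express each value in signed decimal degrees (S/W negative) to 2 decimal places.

Field R=17, N=13: +17·20° lon, +13·10° lat → SW at lon 160°, lat 40°.
Square 5, 7: +5·2° lon, +7·1° lat → SW at lon 170°, lat 47°.
Cell spans 2° lon × 1° lat.
west 170.00, east 172.00.

170.00, 172.00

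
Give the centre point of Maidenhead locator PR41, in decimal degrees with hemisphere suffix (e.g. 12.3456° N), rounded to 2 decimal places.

81.50° N, 129.00° E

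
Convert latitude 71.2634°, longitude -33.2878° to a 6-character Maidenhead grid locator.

Add 180° to longitude and 90° to latitude: 146.7122, 161.2634.
Field (20°×10°, letters A–R): 146.7122/20 → 7 → H, 161.2634/10 → 16 → Q; chars HQ.
Square (2°×1°, digits 0–9): 6.7122/2 → 3, 1.2634/1 → 1; chars 31.
Subsquare (5′×2.5′, letters a–x): 0.7122/0.0833333 → 8 → i, 0.2634/0.0416667 → 6 → g; chars ig.

HQ31ig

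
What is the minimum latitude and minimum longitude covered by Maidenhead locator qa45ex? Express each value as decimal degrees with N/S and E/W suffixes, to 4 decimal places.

84.0417° S, 148.3333° E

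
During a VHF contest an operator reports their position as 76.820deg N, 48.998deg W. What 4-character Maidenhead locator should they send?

GQ56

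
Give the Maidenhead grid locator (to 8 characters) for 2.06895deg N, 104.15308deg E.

OJ22bb86

Add 180° to longitude and 90° to latitude: 284.15308, 92.06895.
Field: 284.15308/20 → 14 → O, 92.06895/10 → 9 → J; chars OJ.
Square: 4.15308/2 → 2, 2.06895/1 → 2; chars 22.
Subsquare: 0.15308/0.0833333 → 1 → b, 0.06895/0.0416667 → 1 → b; chars bb.
Extended square: 0.06975/0.00833333 → 8, 0.02728/0.00416667 → 6; chars 86.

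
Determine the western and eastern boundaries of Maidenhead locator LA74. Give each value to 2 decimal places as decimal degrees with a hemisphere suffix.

54.00° E, 56.00° E

Field L=11, A=0: +11·20° lon, +0·10° lat → SW at lon 40°, lat -90°.
Square 7, 4: +7·2° lon, +4·1° lat → SW at lon 54°, lat -86°.
Cell spans 2° lon × 1° lat.
west 54.00° E, east 56.00° E.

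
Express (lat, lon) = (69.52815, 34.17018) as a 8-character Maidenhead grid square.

Add 180° to longitude and 90° to latitude: 214.17018, 159.52815.
Field: lon ⌊214.17018/20⌋ = 10 → K; lat ⌊159.52815/10⌋ = 15 → P.
Square: lon ⌊14.17018/2⌋ = 7; lat ⌊9.52815/1⌋ = 9.
Subsquare: lon ⌊0.17018/0.0833333⌋ = 2 → c; lat ⌊0.52815/0.0416667⌋ = 12 → m.
Extended square: lon ⌊0.00351/0.00833333⌋ = 0; lat ⌊0.02815/0.00416667⌋ = 6.

KP79cm06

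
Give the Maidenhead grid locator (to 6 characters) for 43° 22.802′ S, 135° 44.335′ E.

Shift to the Maidenhead origin (180°W, 90°S): lon 315.7389, lat 46.6200.
Field: lon ⌊315.7389/20⌋ = 15 → P; lat ⌊46.6200/10⌋ = 4 → E.
Square: lon ⌊15.7389/2⌋ = 7; lat ⌊6.6200/1⌋ = 6.
Subsquare: lon ⌊1.7389/0.0833333⌋ = 20 → u; lat ⌊0.6200/0.0416667⌋ = 14 → o.

PE76uo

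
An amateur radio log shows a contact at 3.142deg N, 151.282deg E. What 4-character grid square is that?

QJ53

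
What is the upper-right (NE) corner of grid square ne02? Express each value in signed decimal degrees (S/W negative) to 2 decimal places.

Field N=13, E=4: +13·20° lon, +4·10° lat → SW at lon 80°, lat -50°.
Square 0, 2: +0·2° lon, +2·1° lat → SW at lon 80°, lat -48°.
Cell spans 2° lon × 1° lat. NE corner is SW corner plus one full cell.
latitude -47.00, longitude 82.00.

-47.00, 82.00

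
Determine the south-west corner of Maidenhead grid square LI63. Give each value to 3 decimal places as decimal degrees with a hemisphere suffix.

Field L=11, I=8: +11·20° lon, +8·10° lat → SW at lon 40°, lat -10°.
Square 6, 3: +6·2° lon, +3·1° lat → SW at lon 52°, lat -7°.
latitude 7.000° S, longitude 52.000° E.

7.000° S, 52.000° E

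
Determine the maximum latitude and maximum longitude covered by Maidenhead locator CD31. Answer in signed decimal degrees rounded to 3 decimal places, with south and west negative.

-58.000, -132.000

Field C=2, D=3: +2·20° lon, +3·10° lat → SW at lon -140°, lat -60°.
Square 3, 1: +3·2° lon, +1·1° lat → SW at lon -134°, lat -59°.
Cell spans 2° lon × 1° lat. NE corner is SW corner plus one full cell.
latitude -58.000, longitude -132.000.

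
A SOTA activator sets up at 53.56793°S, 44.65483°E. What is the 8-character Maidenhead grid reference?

LD26hk83

Shift to the Maidenhead origin (180°W, 90°S): lon 224.65483, lat 36.43207.
Field: lon ⌊224.65483/20⌋ = 11 → L; lat ⌊36.43207/10⌋ = 3 → D.
Square: lon ⌊4.65483/2⌋ = 2; lat ⌊6.43207/1⌋ = 6.
Subsquare: lon ⌊0.65483/0.0833333⌋ = 7 → h; lat ⌊0.43207/0.0416667⌋ = 10 → k.
Extended square: lon ⌊0.07150/0.00833333⌋ = 8; lat ⌊0.01540/0.00416667⌋ = 3.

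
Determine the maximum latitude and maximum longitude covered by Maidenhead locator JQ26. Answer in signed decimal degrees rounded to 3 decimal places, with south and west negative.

77.000, 6.000

Field J=9, Q=16: +9·20° lon, +16·10° lat → SW at lon 0°, lat 70°.
Square 2, 6: +2·2° lon, +6·1° lat → SW at lon 4°, lat 76°.
Cell spans 2° lon × 1° lat. NE corner is SW corner plus one full cell.
latitude 77.000, longitude 6.000.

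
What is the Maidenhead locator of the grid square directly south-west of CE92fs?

Longitude subsquare f = 5; −1 → 4 = e.
Latitude subsquare s = 18; −1 → 17 = r.

CE92er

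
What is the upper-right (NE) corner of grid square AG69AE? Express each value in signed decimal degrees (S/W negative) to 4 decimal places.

Field A=0, G=6: +0·20° lon, +6·10° lat → SW at lon -180°, lat -30°.
Square 6, 9: +6·2° lon, +9·1° lat → SW at lon -168°, lat -21°.
Subsquare a=0, e=4: +0·0.0833333° lon, +4·0.0416667° lat → SW at lon -168°, lat -20.8333°.
Cell spans 0.0833333° lon × 0.0416667° lat. NE corner is SW corner plus one full cell.
latitude -20.7917, longitude -167.9167.

-20.7917, -167.9167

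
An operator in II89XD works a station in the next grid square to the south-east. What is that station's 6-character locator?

Longitude subsquare x = 23; +1 → 24, wraps to 0 = a, carry into square.
Longitude square 8; +1 → 9.
Latitude subsquare d = 3; −1 → 2 = c.

II99ac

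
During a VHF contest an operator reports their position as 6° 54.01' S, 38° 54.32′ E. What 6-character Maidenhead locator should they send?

KI93kc

Offset from 180°W / 90°S: lon 218.9053°, lat 83.0998°.
Field (20°×10°, letters A–R): 218.9053/20 → 10 → K, 83.0998/10 → 8 → I; chars KI.
Square (2°×1°, digits 0–9): 18.9053/2 → 9, 3.0998/1 → 3; chars 93.
Subsquare (5′×2.5′, letters a–x): 0.9053/0.0833333 → 10 → k, 0.0998/0.0416667 → 2 → c; chars kc.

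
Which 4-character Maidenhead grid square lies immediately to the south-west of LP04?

Longitude square 0; −1 → -1, wraps to 9, carry into field.
Longitude field L = 11; −1 → 10 = K.
Latitude square 4; −1 → 3.

KP93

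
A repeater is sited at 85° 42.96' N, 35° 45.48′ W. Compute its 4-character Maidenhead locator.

HR25

Shift to the Maidenhead origin (180°W, 90°S): lon 144.24, lat 175.72.
Field (20°×10°, letters A–R): lon ⌊144.24/20⌋ = 7 → H; lat ⌊175.72/10⌋ = 17 → R.
Square (2°×1°, digits 0–9): lon ⌊4.24/2⌋ = 2; lat ⌊5.72/1⌋ = 5.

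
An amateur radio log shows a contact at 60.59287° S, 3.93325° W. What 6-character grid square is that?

IC89aj

Shift to the Maidenhead origin (180°W, 90°S): lon 176.0668, lat 29.4071.
Field: 176.0668/20 → 8 → I, 29.4071/10 → 2 → C; chars IC.
Square: 16.0668/2 → 8, 9.4071/1 → 9; chars 89.
Subsquare: 0.0668/0.0833333 → 0 → a, 0.4071/0.0416667 → 9 → j; chars aj.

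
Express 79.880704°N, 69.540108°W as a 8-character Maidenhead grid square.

Shift to the Maidenhead origin (180°W, 90°S): lon 110.45989, lat 169.88070.
Field: lon ⌊110.45989/20⌋ = 5 → F; lat ⌊169.88070/10⌋ = 16 → Q.
Square: lon ⌊10.45989/2⌋ = 5; lat ⌊9.88070/1⌋ = 9.
Subsquare: lon ⌊0.45989/0.0833333⌋ = 5 → f; lat ⌊0.88070/0.0416667⌋ = 21 → v.
Extended square: lon ⌊0.04323/0.00833333⌋ = 5; lat ⌊0.00570/0.00416667⌋ = 1.

FQ59fv51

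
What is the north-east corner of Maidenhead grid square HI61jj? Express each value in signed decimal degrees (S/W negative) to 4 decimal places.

-8.5833, -27.1667

Field H=7, I=8: +7·20° lon, +8·10° lat → SW at lon -40°, lat -10°.
Square 6, 1: +6·2° lon, +1·1° lat → SW at lon -28°, lat -9°.
Subsquare j=9, j=9: +9·0.0833333° lon, +9·0.0416667° lat → SW at lon -27.25°, lat -8.625°.
Cell spans 0.0833333° lon × 0.0416667° lat. NE corner is SW corner plus one full cell.
latitude -8.5833, longitude -27.1667.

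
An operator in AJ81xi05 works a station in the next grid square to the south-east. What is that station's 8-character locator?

Longitude extended square 0; +1 → 1.
Latitude extended square 5; −1 → 4.

AJ81xi14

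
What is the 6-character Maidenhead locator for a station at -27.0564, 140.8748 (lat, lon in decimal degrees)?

Offset from 180°W / 90°S: lon 320.8748°, lat 62.9436°.
Field (20°×10°, letters A–R): 320.8748/20 → 16 → Q, 62.9436/10 → 6 → G; chars QG.
Square (2°×1°, digits 0–9): 0.8748/2 → 0, 2.9436/1 → 2; chars 02.
Subsquare (5′×2.5′, letters a–x): 0.8748/0.0833333 → 10 → k, 0.9436/0.0416667 → 22 → w; chars kw.

QG02kw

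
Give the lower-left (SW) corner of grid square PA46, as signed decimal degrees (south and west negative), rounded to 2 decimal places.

-84.00, 128.00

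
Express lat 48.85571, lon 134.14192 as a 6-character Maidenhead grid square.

PN78bu

Shift to the Maidenhead origin (180°W, 90°S): lon 314.1419, lat 138.8557.
Field (20°×10°, letters A–R): lon ⌊314.1419/20⌋ = 15 → P; lat ⌊138.8557/10⌋ = 13 → N.
Square (2°×1°, digits 0–9): lon ⌊14.1419/2⌋ = 7; lat ⌊8.8557/1⌋ = 8.
Subsquare (5′×2.5′, letters a–x): lon ⌊0.1419/0.0833333⌋ = 1 → b; lat ⌊0.8557/0.0416667⌋ = 20 → u.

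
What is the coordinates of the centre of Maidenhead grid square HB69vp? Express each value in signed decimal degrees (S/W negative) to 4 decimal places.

Field H=7, B=1: +7·20° lon, +1·10° lat → SW at lon -40°, lat -80°.
Square 6, 9: +6·2° lon, +9·1° lat → SW at lon -28°, lat -71°.
Subsquare v=21, p=15: +21·0.0833333° lon, +15·0.0416667° lat → SW at lon -26.25°, lat -70.375°.
Cell spans 0.0833333° lon × 0.0416667° lat. Centre is SW corner plus half of each.
latitude -70.3542, longitude -26.2083.

-70.3542, -26.2083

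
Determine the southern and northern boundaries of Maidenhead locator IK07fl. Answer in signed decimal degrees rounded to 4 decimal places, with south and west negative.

17.4583, 17.5000

Field I=8, K=10: +8·20° lon, +10·10° lat → SW at lon -20°, lat 10°.
Square 0, 7: +0·2° lon, +7·1° lat → SW at lon -20°, lat 17°.
Subsquare f=5, l=11: +5·0.0833333° lon, +11·0.0416667° lat → SW at lon -19.5833°, lat 17.4583°.
Cell spans 0.0833333° lon × 0.0416667° lat.
south 17.4583, north 17.5000.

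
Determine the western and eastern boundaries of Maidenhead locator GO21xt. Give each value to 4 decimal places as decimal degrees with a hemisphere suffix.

54.0833° W, 54.0000° W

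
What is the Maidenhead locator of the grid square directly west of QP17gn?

QP17fn

Longitude subsquare g = 6; −1 → 5 = f.
The latitude characters are unchanged.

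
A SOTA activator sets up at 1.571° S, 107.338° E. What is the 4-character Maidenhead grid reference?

Offset from 180°W / 90°S: lon 287.34°, lat 88.43°.
Field: 287.34/20 → 14 → O, 88.43/10 → 8 → I; chars OI.
Square: 7.34/2 → 3, 8.43/1 → 8; chars 38.

OI38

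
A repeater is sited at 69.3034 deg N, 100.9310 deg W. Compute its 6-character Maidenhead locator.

DP99mh

Add 180° to longitude and 90° to latitude: 79.0690, 159.3034.
Field: lon ⌊79.0690/20⌋ = 3 → D; lat ⌊159.3034/10⌋ = 15 → P.
Square: lon ⌊19.0690/2⌋ = 9; lat ⌊9.3034/1⌋ = 9.
Subsquare: lon ⌊1.0690/0.0833333⌋ = 12 → m; lat ⌊0.3034/0.0416667⌋ = 7 → h.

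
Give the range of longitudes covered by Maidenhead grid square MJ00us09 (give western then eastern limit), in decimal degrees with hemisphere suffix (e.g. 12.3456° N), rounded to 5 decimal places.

61.66667° E, 61.67500° E

Field M=12, J=9: +12·20° lon, +9·10° lat → SW at lon 60°, lat 0°.
Square 0, 0: +0·2° lon, +0·1° lat → SW at lon 60°, lat 0°.
Subsquare u=20, s=18: +20·0.0833333° lon, +18·0.0416667° lat → SW at lon 61.6667°, lat 0.75°.
Extended square 0, 9: +0·0.00833333° lon, +9·0.00416667° lat → SW at lon 61.6667°, lat 0.7875°.
Cell spans 0.00833333° lon × 0.00416667° lat.
west 61.66667° E, east 61.67500° E.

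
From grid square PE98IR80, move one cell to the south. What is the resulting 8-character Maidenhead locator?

PE98iq89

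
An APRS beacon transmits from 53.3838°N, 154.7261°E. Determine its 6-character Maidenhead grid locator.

QO73ij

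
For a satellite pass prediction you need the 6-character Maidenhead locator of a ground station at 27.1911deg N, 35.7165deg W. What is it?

Offset from 180°W / 90°S: lon 144.2835°, lat 117.1911°.
Field: 144.2835/20 → 7 → H, 117.1911/10 → 11 → L; chars HL.
Square: 4.2835/2 → 2, 7.1911/1 → 7; chars 27.
Subsquare: 0.2835/0.0833333 → 3 → d, 0.1911/0.0416667 → 4 → e; chars de.

HL27de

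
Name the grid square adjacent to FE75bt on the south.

Latitude subsquare t = 19; −1 → 18 = s.
The longitude characters are unchanged.

FE75bs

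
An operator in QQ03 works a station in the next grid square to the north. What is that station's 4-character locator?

QQ04

Latitude square 3; +1 → 4.
The longitude characters are unchanged.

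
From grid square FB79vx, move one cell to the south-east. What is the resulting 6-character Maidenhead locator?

FB79ww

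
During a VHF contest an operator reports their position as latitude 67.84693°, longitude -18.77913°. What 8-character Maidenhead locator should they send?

IP07ou63

Offset from 180°W / 90°S: lon 161.22087°, lat 157.84693°.
Field: lon ⌊161.22087/20⌋ = 8 → I; lat ⌊157.84693/10⌋ = 15 → P.
Square: lon ⌊1.22087/2⌋ = 0; lat ⌊7.84693/1⌋ = 7.
Subsquare: lon ⌊1.22087/0.0833333⌋ = 14 → o; lat ⌊0.84693/0.0416667⌋ = 20 → u.
Extended square: lon ⌊0.05420/0.00833333⌋ = 6; lat ⌊0.01360/0.00416667⌋ = 3.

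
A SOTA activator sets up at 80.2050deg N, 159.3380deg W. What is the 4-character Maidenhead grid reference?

BR00

Add 180° to longitude and 90° to latitude: 20.66, 170.20.
Field (20°×10°, letters A–R): 20.66/20 → 1 → B, 170.20/10 → 17 → R; chars BR.
Square (2°×1°, digits 0–9): 0.66/2 → 0, 0.20/1 → 0; chars 00.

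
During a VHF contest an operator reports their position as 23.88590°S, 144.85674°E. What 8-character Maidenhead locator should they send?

QG26kc27

Offset from 180°W / 90°S: lon 324.85674°, lat 66.11410°.
Field: lon ⌊324.85674/20⌋ = 16 → Q; lat ⌊66.11410/10⌋ = 6 → G.
Square: lon ⌊4.85674/2⌋ = 2; lat ⌊6.11410/1⌋ = 6.
Subsquare: lon ⌊0.85674/0.0833333⌋ = 10 → k; lat ⌊0.11410/0.0416667⌋ = 2 → c.
Extended square: lon ⌊0.02341/0.00833333⌋ = 2; lat ⌊0.03077/0.00416667⌋ = 7.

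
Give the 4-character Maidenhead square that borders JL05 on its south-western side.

IL94

Longitude square 0; −1 → -1, wraps to 9, carry into field.
Longitude field J = 9; −1 → 8 = I.
Latitude square 5; −1 → 4.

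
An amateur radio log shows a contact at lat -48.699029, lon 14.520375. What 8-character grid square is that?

JE71gh22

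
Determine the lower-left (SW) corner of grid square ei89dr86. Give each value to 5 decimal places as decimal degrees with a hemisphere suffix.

0.26667° S, 83.68333° W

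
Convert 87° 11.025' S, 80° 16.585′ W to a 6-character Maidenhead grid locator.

EA92ut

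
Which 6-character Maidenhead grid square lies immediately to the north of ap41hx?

AP42ha

Latitude subsquare x = 23; +1 → 24, wraps to 0 = a, carry into square.
Latitude square 1; +1 → 2.
The longitude characters are unchanged.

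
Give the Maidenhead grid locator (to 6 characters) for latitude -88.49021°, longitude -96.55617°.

EA11rm

Shift to the Maidenhead origin (180°W, 90°S): lon 83.4438, lat 1.5098.
Field: lon ⌊83.4438/20⌋ = 4 → E; lat ⌊1.5098/10⌋ = 0 → A.
Square: lon ⌊3.4438/2⌋ = 1; lat ⌊1.5098/1⌋ = 1.
Subsquare: lon ⌊1.4438/0.0833333⌋ = 17 → r; lat ⌊0.5098/0.0416667⌋ = 12 → m.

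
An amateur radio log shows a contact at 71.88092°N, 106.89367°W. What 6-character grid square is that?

Offset from 180°W / 90°S: lon 73.1063°, lat 161.8809°.
Field: 73.1063/20 → 3 → D, 161.8809/10 → 16 → Q; chars DQ.
Square: 13.1063/2 → 6, 1.8809/1 → 1; chars 61.
Subsquare: 1.1063/0.0833333 → 13 → n, 0.8809/0.0416667 → 21 → v; chars nv.

DQ61nv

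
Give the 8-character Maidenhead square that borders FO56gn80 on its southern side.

Latitude extended square 0; −1 → -1, wraps to 9, carry into subsquare.
Latitude subsquare n = 13; −1 → 12 = m.
The longitude characters are unchanged.

FO56gm89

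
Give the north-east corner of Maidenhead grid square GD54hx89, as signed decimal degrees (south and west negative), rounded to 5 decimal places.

-55.00000, -49.34167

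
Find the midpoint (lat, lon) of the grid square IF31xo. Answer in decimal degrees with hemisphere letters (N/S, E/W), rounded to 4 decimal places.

38.3958° S, 12.0417° W

Field I=8, F=5: +8·20° lon, +5·10° lat → SW at lon -20°, lat -40°.
Square 3, 1: +3·2° lon, +1·1° lat → SW at lon -14°, lat -39°.
Subsquare x=23, o=14: +23·0.0833333° lon, +14·0.0416667° lat → SW at lon -12.0833°, lat -38.4167°.
Cell spans 0.0833333° lon × 0.0416667° lat. Centre is SW corner plus half of each.
latitude 38.3958° S, longitude 12.0417° W.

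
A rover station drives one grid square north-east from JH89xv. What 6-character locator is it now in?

Longitude subsquare x = 23; +1 → 24, wraps to 0 = a, carry into square.
Longitude square 8; +1 → 9.
Latitude subsquare v = 21; +1 → 22 = w.

JH99aw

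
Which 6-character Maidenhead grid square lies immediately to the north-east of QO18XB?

Longitude subsquare x = 23; +1 → 24, wraps to 0 = a, carry into square.
Longitude square 1; +1 → 2.
Latitude subsquare b = 1; +1 → 2 = c.

QO28ac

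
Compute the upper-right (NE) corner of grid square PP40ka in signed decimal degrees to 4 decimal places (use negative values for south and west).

Field P=15, P=15: +15·20° lon, +15·10° lat → SW at lon 120°, lat 60°.
Square 4, 0: +4·2° lon, +0·1° lat → SW at lon 128°, lat 60°.
Subsquare k=10, a=0: +10·0.0833333° lon, +0·0.0416667° lat → SW at lon 128.833°, lat 60°.
Cell spans 0.0833333° lon × 0.0416667° lat. NE corner is SW corner plus one full cell.
latitude 60.0417, longitude 128.9167.

60.0417, 128.9167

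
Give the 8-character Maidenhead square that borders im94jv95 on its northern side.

Latitude extended square 5; +1 → 6.
The longitude characters are unchanged.

IM94jv96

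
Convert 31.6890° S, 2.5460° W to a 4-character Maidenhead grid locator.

Shift to the Maidenhead origin (180°W, 90°S): lon 177.45, lat 58.31.
Field: lon ⌊177.45/20⌋ = 8 → I; lat ⌊58.31/10⌋ = 5 → F.
Square: lon ⌊17.45/2⌋ = 8; lat ⌊8.31/1⌋ = 8.

IF88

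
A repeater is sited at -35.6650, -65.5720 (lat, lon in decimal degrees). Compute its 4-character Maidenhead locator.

FF74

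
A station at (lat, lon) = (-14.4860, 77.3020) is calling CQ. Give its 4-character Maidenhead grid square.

Add 180° to longitude and 90° to latitude: 257.30, 75.51.
Field: 257.30/20 → 12 → M, 75.51/10 → 7 → H; chars MH.
Square: 17.30/2 → 8, 5.51/1 → 5; chars 85.

MH85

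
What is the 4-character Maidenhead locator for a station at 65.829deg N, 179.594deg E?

RP95

Add 180° to longitude and 90° to latitude: 359.59, 155.83.
Field: 359.59/20 → 17 → R, 155.83/10 → 15 → P; chars RP.
Square: 19.59/2 → 9, 5.83/1 → 5; chars 95.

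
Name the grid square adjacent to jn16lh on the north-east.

Longitude subsquare l = 11; +1 → 12 = m.
Latitude subsquare h = 7; +1 → 8 = i.

JN16mi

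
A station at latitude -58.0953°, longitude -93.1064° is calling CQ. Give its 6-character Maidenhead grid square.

ED31kv

Shift to the Maidenhead origin (180°W, 90°S): lon 86.8936, lat 31.9047.
Field: lon ⌊86.8936/20⌋ = 4 → E; lat ⌊31.9047/10⌋ = 3 → D.
Square: lon ⌊6.8936/2⌋ = 3; lat ⌊1.9047/1⌋ = 1.
Subsquare: lon ⌊0.8936/0.0833333⌋ = 10 → k; lat ⌊0.9047/0.0416667⌋ = 21 → v.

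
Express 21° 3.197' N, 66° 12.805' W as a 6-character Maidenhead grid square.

FL61vb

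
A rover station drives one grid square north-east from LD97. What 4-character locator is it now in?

MD08

Longitude square 9; +1 → 10, wraps to 0, carry into field.
Longitude field L = 11; +1 → 12 = M.
Latitude square 7; +1 → 8.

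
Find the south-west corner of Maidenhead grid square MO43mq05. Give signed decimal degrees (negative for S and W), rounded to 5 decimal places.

53.68750, 69.00000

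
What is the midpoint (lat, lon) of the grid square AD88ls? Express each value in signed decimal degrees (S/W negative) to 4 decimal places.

-51.2292, -163.0417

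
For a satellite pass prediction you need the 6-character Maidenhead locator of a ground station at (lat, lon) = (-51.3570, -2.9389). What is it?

Offset from 180°W / 90°S: lon 177.0611°, lat 38.6430°.
Field: 177.0611/20 → 8 → I, 38.6430/10 → 3 → D; chars ID.
Square: 17.0611/2 → 8, 8.6430/1 → 8; chars 88.
Subsquare: 1.0611/0.0833333 → 12 → m, 0.6430/0.0416667 → 15 → p; chars mp.

ID88mp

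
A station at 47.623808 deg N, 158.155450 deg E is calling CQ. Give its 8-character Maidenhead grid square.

Add 180° to longitude and 90° to latitude: 338.15545, 137.62381.
Field: 338.15545/20 → 16 → Q, 137.62381/10 → 13 → N; chars QN.
Square: 18.15545/2 → 9, 7.62381/1 → 7; chars 97.
Subsquare: 0.15545/0.0833333 → 1 → b, 0.62381/0.0416667 → 14 → o; chars bo.
Extended square: 0.07212/0.00833333 → 8, 0.04047/0.00416667 → 9; chars 89.

QN97bo89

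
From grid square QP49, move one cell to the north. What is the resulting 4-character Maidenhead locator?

Latitude square 9; +1 → 10, wraps to 0, carry into field.
Latitude field P = 15; +1 → 16 = Q.
The longitude characters are unchanged.

QQ40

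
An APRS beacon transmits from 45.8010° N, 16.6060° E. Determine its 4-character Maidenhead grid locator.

JN85

Add 180° to longitude and 90° to latitude: 196.61, 135.80.
Field (20°×10°, letters A–R): lon ⌊196.61/20⌋ = 9 → J; lat ⌊135.80/10⌋ = 13 → N.
Square (2°×1°, digits 0–9): lon ⌊16.61/2⌋ = 8; lat ⌊5.80/1⌋ = 5.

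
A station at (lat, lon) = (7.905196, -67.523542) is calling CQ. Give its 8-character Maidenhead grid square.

FJ67fv77

Offset from 180°W / 90°S: lon 112.47646°, lat 97.90520°.
Field (20°×10°, letters A–R): 112.47646/20 → 5 → F, 97.90520/10 → 9 → J; chars FJ.
Square (2°×1°, digits 0–9): 12.47646/2 → 6, 7.90520/1 → 7; chars 67.
Subsquare (5′×2.5′, letters a–x): 0.47646/0.0833333 → 5 → f, 0.90520/0.0416667 → 21 → v; chars fv.
Extended square (30″×15″, digits 0–9): 0.05979/0.00833333 → 7, 0.03020/0.00416667 → 7; chars 77.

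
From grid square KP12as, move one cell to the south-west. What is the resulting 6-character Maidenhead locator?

KP02xr

Longitude subsquare a = 0; −1 → -1, wraps to 23 = x, carry into square.
Longitude square 1; −1 → 0.
Latitude subsquare s = 18; −1 → 17 = r.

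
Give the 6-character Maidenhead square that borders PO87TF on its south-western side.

Longitude subsquare t = 19; −1 → 18 = s.
Latitude subsquare f = 5; −1 → 4 = e.

PO87se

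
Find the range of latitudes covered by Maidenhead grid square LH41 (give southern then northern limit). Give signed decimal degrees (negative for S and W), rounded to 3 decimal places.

Field L=11, H=7: +11·20° lon, +7·10° lat → SW at lon 40°, lat -20°.
Square 4, 1: +4·2° lon, +1·1° lat → SW at lon 48°, lat -19°.
Cell spans 2° lon × 1° lat.
south -19.000, north -18.000.

-19.000, -18.000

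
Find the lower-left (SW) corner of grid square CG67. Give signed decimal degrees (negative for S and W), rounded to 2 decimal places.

-23.00, -128.00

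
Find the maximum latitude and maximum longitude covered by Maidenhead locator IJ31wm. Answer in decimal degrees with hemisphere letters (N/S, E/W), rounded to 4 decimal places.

Field I=8, J=9: +8·20° lon, +9·10° lat → SW at lon -20°, lat 0°.
Square 3, 1: +3·2° lon, +1·1° lat → SW at lon -14°, lat 1°.
Subsquare w=22, m=12: +22·0.0833333° lon, +12·0.0416667° lat → SW at lon -12.1667°, lat 1.5°.
Cell spans 0.0833333° lon × 0.0416667° lat. NE corner is SW corner plus one full cell.
latitude 1.5417° N, longitude 12.0833° W.

1.5417° N, 12.0833° W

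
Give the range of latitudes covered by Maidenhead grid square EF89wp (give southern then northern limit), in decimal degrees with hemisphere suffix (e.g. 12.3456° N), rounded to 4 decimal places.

30.3750° S, 30.3333° S

Field E=4, F=5: +4·20° lon, +5·10° lat → SW at lon -100°, lat -40°.
Square 8, 9: +8·2° lon, +9·1° lat → SW at lon -84°, lat -31°.
Subsquare w=22, p=15: +22·0.0833333° lon, +15·0.0416667° lat → SW at lon -82.1667°, lat -30.375°.
Cell spans 0.0833333° lon × 0.0416667° lat.
south 30.3750° S, north 30.3333° S.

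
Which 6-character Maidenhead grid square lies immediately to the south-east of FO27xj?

Longitude subsquare x = 23; +1 → 24, wraps to 0 = a, carry into square.
Longitude square 2; +1 → 3.
Latitude subsquare j = 9; −1 → 8 = i.

FO37ai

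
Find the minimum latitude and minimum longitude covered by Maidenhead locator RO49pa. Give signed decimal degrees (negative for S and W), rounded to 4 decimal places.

59.0000, 169.2500

Field R=17, O=14: +17·20° lon, +14·10° lat → SW at lon 160°, lat 50°.
Square 4, 9: +4·2° lon, +9·1° lat → SW at lon 168°, lat 59°.
Subsquare p=15, a=0: +15·0.0833333° lon, +0·0.0416667° lat → SW at lon 169.25°, lat 59°.
latitude 59.0000, longitude 169.2500.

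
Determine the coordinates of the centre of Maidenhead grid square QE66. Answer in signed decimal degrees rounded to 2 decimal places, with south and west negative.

Field Q=16, E=4: +16·20° lon, +4·10° lat → SW at lon 140°, lat -50°.
Square 6, 6: +6·2° lon, +6·1° lat → SW at lon 152°, lat -44°.
Cell spans 2° lon × 1° lat. Centre is SW corner plus half of each.
latitude -43.50, longitude 153.00.

-43.50, 153.00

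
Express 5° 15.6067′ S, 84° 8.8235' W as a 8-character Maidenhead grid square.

EI74wr27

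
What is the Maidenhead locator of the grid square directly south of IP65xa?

IP64xx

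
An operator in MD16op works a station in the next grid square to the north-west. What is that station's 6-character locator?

Longitude subsquare o = 14; −1 → 13 = n.
Latitude subsquare p = 15; +1 → 16 = q.

MD16nq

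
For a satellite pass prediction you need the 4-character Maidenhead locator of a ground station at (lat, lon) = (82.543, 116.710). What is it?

Offset from 180°W / 90°S: lon 296.71°, lat 172.54°.
Field: lon ⌊296.71/20⌋ = 14 → O; lat ⌊172.54/10⌋ = 17 → R.
Square: lon ⌊16.71/2⌋ = 8; lat ⌊2.54/1⌋ = 2.

OR82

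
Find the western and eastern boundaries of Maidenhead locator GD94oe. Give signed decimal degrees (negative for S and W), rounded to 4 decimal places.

-40.8333, -40.7500

Field G=6, D=3: +6·20° lon, +3·10° lat → SW at lon -60°, lat -60°.
Square 9, 4: +9·2° lon, +4·1° lat → SW at lon -42°, lat -56°.
Subsquare o=14, e=4: +14·0.0833333° lon, +4·0.0416667° lat → SW at lon -40.8333°, lat -55.8333°.
Cell spans 0.0833333° lon × 0.0416667° lat.
west -40.8333, east -40.7500.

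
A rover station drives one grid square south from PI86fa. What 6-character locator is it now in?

Latitude subsquare a = 0; −1 → -1, wraps to 23 = x, carry into square.
Latitude square 6; −1 → 5.
The longitude characters are unchanged.

PI85fx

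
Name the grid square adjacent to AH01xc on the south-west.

AH01wb

Longitude subsquare x = 23; −1 → 22 = w.
Latitude subsquare c = 2; −1 → 1 = b.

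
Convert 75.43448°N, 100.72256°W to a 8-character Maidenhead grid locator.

DQ95pk34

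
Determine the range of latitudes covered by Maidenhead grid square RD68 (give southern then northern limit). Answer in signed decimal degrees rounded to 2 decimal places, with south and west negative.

-52.00, -51.00

Field R=17, D=3: +17·20° lon, +3·10° lat → SW at lon 160°, lat -60°.
Square 6, 8: +6·2° lon, +8·1° lat → SW at lon 172°, lat -52°.
Cell spans 2° lon × 1° lat.
south -52.00, north -51.00.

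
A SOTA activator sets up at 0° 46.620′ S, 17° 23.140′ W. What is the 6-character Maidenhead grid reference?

Shift to the Maidenhead origin (180°W, 90°S): lon 162.6143, lat 89.2230.
Field: 162.6143/20 → 8 → I, 89.2230/10 → 8 → I; chars II.
Square: 2.6143/2 → 1, 9.2230/1 → 9; chars 19.
Subsquare: 0.6143/0.0833333 → 7 → h, 0.2230/0.0416667 → 5 → f; chars hf.

II19hf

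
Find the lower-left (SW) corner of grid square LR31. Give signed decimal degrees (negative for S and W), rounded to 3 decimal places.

81.000, 46.000

Field L=11, R=17: +11·20° lon, +17·10° lat → SW at lon 40°, lat 80°.
Square 3, 1: +3·2° lon, +1·1° lat → SW at lon 46°, lat 81°.
latitude 81.000, longitude 46.000.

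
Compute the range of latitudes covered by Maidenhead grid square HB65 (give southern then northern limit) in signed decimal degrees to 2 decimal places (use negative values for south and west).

Field H=7, B=1: +7·20° lon, +1·10° lat → SW at lon -40°, lat -80°.
Square 6, 5: +6·2° lon, +5·1° lat → SW at lon -28°, lat -75°.
Cell spans 2° lon × 1° lat.
south -75.00, north -74.00.

-75.00, -74.00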